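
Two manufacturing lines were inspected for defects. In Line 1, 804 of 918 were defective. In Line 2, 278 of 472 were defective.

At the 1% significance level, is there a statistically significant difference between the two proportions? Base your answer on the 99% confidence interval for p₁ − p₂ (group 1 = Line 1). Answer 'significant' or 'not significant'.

Sample proportions: 804/918 = 0.8758, 278/472 = 0.5890.
Each SE is √(p̂(1−p̂)/n): √(0.8758·0.1242/918) = 0.01089 and √(0.5890·0.4110/472) = 0.02265.
SE(p̂₁ − p̂₂) = √(SE₁² + SE₂²) = √(0.0001185921 + 0.0005130225) = 0.02513, since the two samples are independent.
At 99% confidence z* = 2.576; margin = 2.576 × 0.02513 = 0.06473.
The difference is 0.8758 − 0.5890 = 0.2868, so the interval is 0.2868 ± 0.06473 = (0.22207, 0.35153).
The interval (0.22207, 0.35153) does not contain 0, so the difference is significant.

significant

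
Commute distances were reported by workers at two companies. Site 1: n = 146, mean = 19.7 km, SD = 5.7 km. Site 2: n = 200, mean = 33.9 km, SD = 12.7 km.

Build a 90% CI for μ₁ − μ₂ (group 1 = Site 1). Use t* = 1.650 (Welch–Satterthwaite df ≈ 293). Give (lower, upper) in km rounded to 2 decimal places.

Standard errors of each mean: 5.7/√146 = 0.4717 and 12.7/√200 = 0.8980.
SE(x̄₁ − x̄₂) = √(0.4717² + 0.8980²) = 1.0143 for independent samples with unequal variances.
With t* = 1.650, the margin is 1.650 × 1.0143 = 1.6736.
x̄₁ − x̄₂ = 19.7 − 33.9 = -14.2000; the interval is -14.2000 ± 1.6736 = (-15.87, -12.53).

(-15.87, -12.53)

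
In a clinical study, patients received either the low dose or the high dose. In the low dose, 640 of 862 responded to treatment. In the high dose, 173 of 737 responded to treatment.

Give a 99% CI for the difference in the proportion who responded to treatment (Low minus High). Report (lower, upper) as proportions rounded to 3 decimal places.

Sample proportions: 640/862 = 0.7425, 173/737 = 0.2347.
Each SE is √(p̂(1−p̂)/n): √(0.7425·0.2575/862) = 0.01489 and √(0.2347·0.7653/737) = 0.01561.
SE(p̂₁ − p̂₂) = √(SE₁² + SE₂²) = √(0.0002217121 + 0.0002436721) = 0.02157, since the two samples are independent.
At 99% confidence z* = 2.576; margin = 2.576 × 0.02157 = 0.05556.
The difference is 0.7425 − 0.2347 = 0.5078, so the interval is 0.5078 ± 0.05556 = (0.452, 0.563).

(0.452, 0.563)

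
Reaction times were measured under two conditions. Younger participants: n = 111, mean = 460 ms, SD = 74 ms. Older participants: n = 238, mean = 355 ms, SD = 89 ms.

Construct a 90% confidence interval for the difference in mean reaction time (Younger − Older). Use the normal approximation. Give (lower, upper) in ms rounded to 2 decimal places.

(90.05, 119.95)

Standard errors of each mean: 74/√111 = 7.0238 and 89/√238 = 5.7690.
SE(x̄₁ − x̄₂) = √(7.0238² + 5.7690²) = 9.0893 for independent samples with unequal variances.
With z* = 1.645, the margin is 1.645 × 9.0893 = 14.9519.
x̄₁ − x̄₂ = 460 − 355 = 105.0000; the interval is 105.0000 ± 14.9519 = (90.05, 119.95).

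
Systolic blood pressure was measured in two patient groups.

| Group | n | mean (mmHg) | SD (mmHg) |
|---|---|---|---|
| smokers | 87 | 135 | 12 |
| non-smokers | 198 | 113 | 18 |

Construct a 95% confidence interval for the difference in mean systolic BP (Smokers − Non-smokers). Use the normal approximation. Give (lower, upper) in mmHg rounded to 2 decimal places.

Per-group SEs: s₁/√n₁ = 12/√87 = 1.2865, s₂/√n₂ = 18/√198 = 1.2792.
Unpooled SE of the difference: √(1.65508225 + 1.63635264) = 1.8142.
Margin of error = z* · SE = 1.960 × 1.8142 = 3.5558.
x̄₁ − x̄₂ = 135 − 113 = 22.0000.
CI: 22.0000 ± 3.5558 = (18.44, 25.56).

(18.44, 25.56)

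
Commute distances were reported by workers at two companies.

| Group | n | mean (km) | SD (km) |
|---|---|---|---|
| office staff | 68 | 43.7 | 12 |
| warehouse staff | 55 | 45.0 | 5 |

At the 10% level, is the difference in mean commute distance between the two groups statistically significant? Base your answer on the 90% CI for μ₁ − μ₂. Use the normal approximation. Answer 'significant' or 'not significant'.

not significant

Per-group SEs: s₁/√n₁ = 12/√68 = 1.4552, s₂/√n₂ = 5/√55 = 0.6742.
Unpooled SE of the difference: √(2.11760704 + 0.45454564) = 1.6038.
Margin of error = z* · SE = 1.645 × 1.6038 = 2.6383.
x̄₁ − x̄₂ = 43.7 − 45.0 = -1.3000.
CI: -1.3000 ± 2.6383 = (-3.9383, 1.3383).
The interval (-3.9383, 1.3383) contains 0, so the difference is not significant.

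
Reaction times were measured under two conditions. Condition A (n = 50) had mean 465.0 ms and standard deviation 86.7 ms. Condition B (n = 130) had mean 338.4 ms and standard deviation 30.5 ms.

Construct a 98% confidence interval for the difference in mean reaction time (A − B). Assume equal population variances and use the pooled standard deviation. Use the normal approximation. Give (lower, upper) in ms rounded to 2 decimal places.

(106.33, 146.87)

Pooled variance s_p² = [49·86.7² + 129·30.5²] / (50+130−2) = 2743.4262, so s_p = 52.3777.
SE_diff = s_p·√(1/n₁ + 1/n₂) = 52.3777·√(1/50 + 1/130) = 8.7162.
z* = 2.326; margin = 2.326 × 8.7162 = 20.2739.
Difference = 465.0 − 338.4 = 126.6000.
126.6000 ± 20.2739 → (106.33, 146.87).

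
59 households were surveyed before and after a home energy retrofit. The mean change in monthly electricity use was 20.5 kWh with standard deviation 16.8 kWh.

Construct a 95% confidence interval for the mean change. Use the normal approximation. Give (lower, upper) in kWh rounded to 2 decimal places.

(16.21, 24.79)

Paired design: SE = s_d/√n = 16.8/√59 = 2.1872.
z* = 1.960; margin of error = 1.960 × 2.1872 = 4.2869.
20.5 ± 4.2869 → (16.21, 24.79).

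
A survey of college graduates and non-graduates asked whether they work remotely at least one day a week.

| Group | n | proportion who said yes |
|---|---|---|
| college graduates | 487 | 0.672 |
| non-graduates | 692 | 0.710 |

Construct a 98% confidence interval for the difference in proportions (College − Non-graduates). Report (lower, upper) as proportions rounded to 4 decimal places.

The two standard errors are √(0.6720×0.3280/487) = 0.02127 and √(0.7100×0.2900/692) = 0.01725.
Because the samples are independent, SE_diff = √(0.02127² + 0.01725²) = 0.02739.
Using z* = 2.326 for 98%, ME = 2.326 × 0.02739 = 0.06371.
p̂₁ − p̂₂ = -0.0380; interval -0.0380 ± 0.06371 gives (-0.1017, 0.0257).

(-0.1017, 0.0257)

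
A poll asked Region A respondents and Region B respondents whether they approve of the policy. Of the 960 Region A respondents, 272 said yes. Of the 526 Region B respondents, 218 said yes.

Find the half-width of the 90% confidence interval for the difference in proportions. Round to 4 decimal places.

Sample proportions: 272/960 = 0.2833, 218/526 = 0.4144.
Each SE is √(p̂(1−p̂)/n): √(0.2833·0.7167/960) = 0.01454 and √(0.4144·0.5856/526) = 0.02148.
SE(p̂₁ − p̂₂) = √(SE₁² + SE₂²) = √(0.0002114116 + 0.0004613904) = 0.02594, since the two samples are independent.
At 90% confidence z* = 1.645; margin = 1.645 × 0.02594 = 0.04267.

0.0427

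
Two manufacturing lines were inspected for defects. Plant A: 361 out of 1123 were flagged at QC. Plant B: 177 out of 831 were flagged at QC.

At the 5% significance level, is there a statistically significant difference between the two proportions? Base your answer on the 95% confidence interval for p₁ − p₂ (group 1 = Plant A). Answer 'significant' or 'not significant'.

significant

First, p̂₁ = 361/1123 = 0.3215; p̂₂ = 177/831 = 0.2130.
The two standard errors are √(0.3215×0.6785/1123) = 0.01394 and √(0.2130×0.7870/831) = 0.01420.
Because the samples are independent, SE_diff = √(0.01394² + 0.01420²) = 0.01990.
Using z* = 1.960 for 95%, ME = 1.960 × 0.01990 = 0.03900.
p̂₁ − p̂₂ = 0.1085; interval 0.1085 ± 0.03900 gives (0.06950, 0.14750).
The interval (0.06950, 0.14750) does not contain 0, so the difference is significant.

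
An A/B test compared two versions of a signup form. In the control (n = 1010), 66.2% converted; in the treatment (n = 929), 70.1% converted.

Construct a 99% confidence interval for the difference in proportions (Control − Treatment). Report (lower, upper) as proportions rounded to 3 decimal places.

(-0.093, 0.015)

SE₁ = √(p̂₁(1−p̂₁)/n₁) = √(0.6620·0.3380/1010) = 0.01488; SE₂ = √(0.7010·0.2990/929) = 0.01502.
Independent samples: SE of the difference = √(SE₁² + SE₂²) = √(0.0002214144 + 0.0002256004) = 0.02114.
z* for 99% confidence is 2.576, so the margin of error is 2.576 × 0.02114 = 0.05446.
Point estimate p̂₁ − p̂₂ = 0.6620 − 0.7010 = -0.0390.
-0.0390 ± 0.05446 → (-0.093, 0.015).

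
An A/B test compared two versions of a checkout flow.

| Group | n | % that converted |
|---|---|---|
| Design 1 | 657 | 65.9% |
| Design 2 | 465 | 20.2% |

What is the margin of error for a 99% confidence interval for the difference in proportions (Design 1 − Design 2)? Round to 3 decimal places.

0.068

Each SE is √(p̂(1−p̂)/n): √(0.6590·0.3410/657) = 0.01849 and √(0.2020·0.7980/465) = 0.01862.
SE(p̂₁ − p̂₂) = √(SE₁² + SE₂²) = √(0.0003418801 + 0.0003467044) = 0.02624, since the two samples are independent.
At 99% confidence z* = 2.576; margin = 2.576 × 0.02624 = 0.06759.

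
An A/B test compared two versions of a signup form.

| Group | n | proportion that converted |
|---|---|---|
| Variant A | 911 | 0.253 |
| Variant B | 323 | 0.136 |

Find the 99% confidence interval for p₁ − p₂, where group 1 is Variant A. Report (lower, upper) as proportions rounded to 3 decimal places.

The two standard errors are √(0.2530×0.7470/911) = 0.01440 and √(0.1360×0.8640/323) = 0.01907.
Because the samples are independent, SE_diff = √(0.01440² + 0.01907²) = 0.02390.
Using z* = 2.576 for 99%, ME = 2.576 × 0.02390 = 0.06157.
p̂₁ − p̂₂ = 0.1170; interval 0.1170 ± 0.06157 gives (0.055, 0.179).

(0.055, 0.179)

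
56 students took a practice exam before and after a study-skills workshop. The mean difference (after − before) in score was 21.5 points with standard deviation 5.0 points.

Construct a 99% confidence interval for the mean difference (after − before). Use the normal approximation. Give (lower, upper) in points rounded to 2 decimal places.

(19.78, 23.22)

Paired design: SE = s_d/√n = 5.0/√56 = 0.6682.
z* = 2.576; margin of error = 2.576 × 0.6682 = 1.7213.
21.5 ± 1.7213 → (19.78, 23.22).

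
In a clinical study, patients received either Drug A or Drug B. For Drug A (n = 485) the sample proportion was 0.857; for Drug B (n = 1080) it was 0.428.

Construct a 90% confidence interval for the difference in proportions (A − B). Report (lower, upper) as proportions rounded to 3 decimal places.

SE₁ = √(p̂₁(1−p̂₁)/n₁) = √(0.8570·0.1430/485) = 0.01590; SE₂ = √(0.4280·0.5720/1080) = 0.01506.
Independent samples: SE of the difference = √(SE₁² + SE₂²) = √(0.00025281 + 0.0002268036) = 0.02190.
z* for 90% confidence is 1.645, so the margin of error is 1.645 × 0.02190 = 0.03603.
Point estimate p̂₁ − p̂₂ = 0.8570 − 0.4280 = 0.4290.
0.4290 ± 0.03603 → (0.393, 0.465).

(0.393, 0.465)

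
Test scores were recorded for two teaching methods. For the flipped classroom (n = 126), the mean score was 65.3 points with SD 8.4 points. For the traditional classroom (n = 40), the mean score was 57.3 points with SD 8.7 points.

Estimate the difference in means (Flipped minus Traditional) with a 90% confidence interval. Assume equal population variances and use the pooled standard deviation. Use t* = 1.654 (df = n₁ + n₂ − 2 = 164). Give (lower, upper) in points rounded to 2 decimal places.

Pooled variance s_p² = [125·8.4² + 39·8.7²] / (126+40−2) = 71.7799, so s_p = 8.4723.
SE_diff = s_p·√(1/n₁ + 1/n₂) = 8.4723·√(1/126 + 1/40) = 1.5376.
t* = 1.654; margin = 1.654 × 1.5376 = 2.5432.
Difference = 65.3 − 57.3 = 8.0000.
8.0000 ± 2.5432 → (5.46, 10.54).

(5.46, 10.54)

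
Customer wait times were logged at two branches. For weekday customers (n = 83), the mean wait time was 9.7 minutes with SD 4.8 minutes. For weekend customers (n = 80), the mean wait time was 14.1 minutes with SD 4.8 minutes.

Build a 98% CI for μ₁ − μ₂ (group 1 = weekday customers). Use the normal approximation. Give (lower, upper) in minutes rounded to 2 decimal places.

Standard errors of each mean: 4.8/√83 = 0.5269 and 4.8/√80 = 0.5367.
SE(x̄₁ − x̄₂) = √(0.5269² + 0.5367²) = 0.7521 for independent samples with unequal variances.
With z* = 2.326, the margin is 2.326 × 0.7521 = 1.7494.
x̄₁ − x̄₂ = 9.7 − 14.1 = -4.4000; the interval is -4.4000 ± 1.7494 = (-6.15, -2.65).

(-6.15, -2.65)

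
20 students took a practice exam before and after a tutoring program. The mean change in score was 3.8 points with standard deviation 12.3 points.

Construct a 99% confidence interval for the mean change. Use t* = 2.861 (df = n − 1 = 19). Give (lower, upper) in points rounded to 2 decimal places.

This is a matched-pairs design, so SE = s_d/√n = 12.3/√20 = 2.7504.
Margin = 2.861 × 2.7504 = 7.8689; the interval is 3.8 ± 7.8689 = (-4.07, 11.67).

(-4.07, 11.67)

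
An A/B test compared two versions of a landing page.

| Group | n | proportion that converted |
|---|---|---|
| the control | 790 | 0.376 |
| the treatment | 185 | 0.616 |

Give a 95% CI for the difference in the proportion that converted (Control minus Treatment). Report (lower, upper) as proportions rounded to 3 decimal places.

(-0.318, -0.162)

The two standard errors are √(0.3760×0.6240/790) = 0.01723 and √(0.6160×0.3840/185) = 0.03576.
Because the samples are independent, SE_diff = √(0.01723² + 0.03576²) = 0.03969.
Using z* = 1.960 for 95%, ME = 1.960 × 0.03969 = 0.07779.
p̂₁ − p̂₂ = -0.2400; interval -0.2400 ± 0.07779 gives (-0.318, -0.162).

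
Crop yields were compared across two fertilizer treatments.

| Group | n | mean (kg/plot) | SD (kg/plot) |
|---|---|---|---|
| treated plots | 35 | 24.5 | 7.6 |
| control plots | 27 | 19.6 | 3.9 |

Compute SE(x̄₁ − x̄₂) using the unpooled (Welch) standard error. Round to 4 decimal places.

1.4878

Per-group SEs: s₁/√n₁ = 7.6/√35 = 1.2846, s₂/√n₂ = 3.9/√27 = 0.7506.
Unpooled SE of the difference: √(1.65019716 + 0.56340036) = 1.4878.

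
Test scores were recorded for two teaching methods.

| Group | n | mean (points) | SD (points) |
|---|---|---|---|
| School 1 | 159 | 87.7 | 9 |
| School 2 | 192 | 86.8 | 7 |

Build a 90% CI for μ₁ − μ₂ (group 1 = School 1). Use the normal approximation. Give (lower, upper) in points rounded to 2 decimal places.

Standard errors of each mean: 9/√159 = 0.7137 and 7/√192 = 0.5052.
SE(x̄₁ − x̄₂) = √(0.7137² + 0.5052²) = 0.8744 for independent samples with unequal variances.
With z* = 1.645, the margin is 1.645 × 0.8744 = 1.4384.
x̄₁ − x̄₂ = 87.7 − 86.8 = 0.9000; the interval is 0.9000 ± 1.4384 = (-0.54, 2.34).

(-0.54, 2.34)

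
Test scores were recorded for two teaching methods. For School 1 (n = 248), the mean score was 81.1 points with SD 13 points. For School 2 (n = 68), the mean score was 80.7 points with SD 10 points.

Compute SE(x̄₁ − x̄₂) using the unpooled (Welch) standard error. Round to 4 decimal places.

1.4670

SE₁ = s₁/√n₁ = 13/√248 = 0.8255; SE₂ = 10/√68 = 1.2127.
Independent samples, unequal variances: SE_diff = √(SE₁² + SE₂²) = √(0.68145025 + 1.47064129) = 1.4670.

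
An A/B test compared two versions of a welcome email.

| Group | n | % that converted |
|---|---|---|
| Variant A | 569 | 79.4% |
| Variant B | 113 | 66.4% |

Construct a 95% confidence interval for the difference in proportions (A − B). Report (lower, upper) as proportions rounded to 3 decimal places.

SE₁ = √(p̂₁(1−p̂₁)/n₁) = √(0.7940·0.2060/569) = 0.01695; SE₂ = √(0.6640·0.3360/113) = 0.04443.
Independent samples: SE of the difference = √(SE₁² + SE₂²) = √(0.0002873025 + 0.0019740249) = 0.04755.
z* for 95% confidence is 1.960, so the margin of error is 1.960 × 0.04755 = 0.09320.
Point estimate p̂₁ − p̂₂ = 0.7940 − 0.6640 = 0.1300.
0.1300 ± 0.09320 → (0.037, 0.223).

(0.037, 0.223)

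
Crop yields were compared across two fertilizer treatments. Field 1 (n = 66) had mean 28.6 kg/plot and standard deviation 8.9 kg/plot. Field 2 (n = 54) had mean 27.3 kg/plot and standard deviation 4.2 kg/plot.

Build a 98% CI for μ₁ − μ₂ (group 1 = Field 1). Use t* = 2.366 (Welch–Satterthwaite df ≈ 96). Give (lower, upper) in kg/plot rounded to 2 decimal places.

Standard errors of each mean: 8.9/√66 = 1.0955 and 4.2/√54 = 0.5715.
SE(x̄₁ − x̄₂) = √(1.0955² + 0.5715²) = 1.2356 for independent samples with unequal variances.
With t* = 2.366, the margin is 2.366 × 1.2356 = 2.9234.
x̄₁ − x̄₂ = 28.6 − 27.3 = 1.3000; the interval is 1.3000 ± 2.9234 = (-1.62, 4.22).

(-1.62, 4.22)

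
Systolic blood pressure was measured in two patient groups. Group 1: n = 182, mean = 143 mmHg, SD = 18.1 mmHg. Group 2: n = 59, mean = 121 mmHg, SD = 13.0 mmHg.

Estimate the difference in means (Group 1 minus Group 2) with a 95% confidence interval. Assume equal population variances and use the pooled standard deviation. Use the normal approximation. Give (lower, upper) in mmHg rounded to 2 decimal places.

s_p = √[((n₁−1)s₁² + (n₂−1)s₂²)/(n₁+n₂−2)] = √[(181·18.1² + 58·13.0²)/239] = 17.0035.
SE = 17.0035·√(1/182 + 1/59) = 2.5473.
With z* = 1.960, margin = 1.960 × 2.5473 = 4.9927.
x̄₁ − x̄₂ = 143 − 121 = 22.0000; interval 22.0000 ± 4.9927 = (17.01, 26.99).

(17.01, 26.99)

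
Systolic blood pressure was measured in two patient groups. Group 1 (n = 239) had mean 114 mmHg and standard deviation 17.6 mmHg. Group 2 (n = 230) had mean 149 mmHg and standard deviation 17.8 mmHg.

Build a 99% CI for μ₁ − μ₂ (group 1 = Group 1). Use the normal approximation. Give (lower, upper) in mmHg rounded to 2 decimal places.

(-39.21, -30.79)

Standard errors of each mean: 17.6/√239 = 1.1384 and 17.8/√230 = 1.1737.
SE(x̄₁ − x̄₂) = √(1.1384² + 1.1737²) = 1.6351 for independent samples with unequal variances.
With z* = 2.576, the margin is 2.576 × 1.6351 = 4.2120.
x̄₁ − x̄₂ = 114 − 149 = -35.0000; the interval is -35.0000 ± 4.2120 = (-39.21, -30.79).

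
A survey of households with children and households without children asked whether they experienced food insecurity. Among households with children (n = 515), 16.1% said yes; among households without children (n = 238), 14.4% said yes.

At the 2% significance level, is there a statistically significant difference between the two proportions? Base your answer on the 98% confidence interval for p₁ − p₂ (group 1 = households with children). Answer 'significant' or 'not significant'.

Each SE is √(p̂(1−p̂)/n): √(0.1610·0.8390/515) = 0.01620 and √(0.1440·0.8560/238) = 0.02276.
SE(p̂₁ − p̂₂) = √(SE₁² + SE₂²) = √(0.00026244 + 0.0005180176) = 0.02794, since the two samples are independent.
At 98% confidence z* = 2.326; margin = 2.326 × 0.02794 = 0.06499.
The difference is 0.1610 − 0.1440 = 0.0170, so the interval is 0.0170 ± 0.06499 = (-0.04799, 0.08199).
The interval (-0.04799, 0.08199) contains 0, so the difference is not significant.

not significant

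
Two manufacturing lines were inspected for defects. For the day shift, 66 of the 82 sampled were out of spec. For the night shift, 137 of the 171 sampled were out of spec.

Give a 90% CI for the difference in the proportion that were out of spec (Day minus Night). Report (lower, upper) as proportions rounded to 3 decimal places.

First, p̂₁ = 66/82 = 0.8049; p̂₂ = 137/171 = 0.8012.
The two standard errors are √(0.8049×0.1951/82) = 0.04376 and √(0.8012×0.1988/171) = 0.03052.
Because the samples are independent, SE_diff = √(0.04376² + 0.03052²) = 0.05335.
Using z* = 1.645 for 90%, ME = 1.645 × 0.05335 = 0.08776.
p̂₁ − p̂₂ = 0.0037; interval 0.0037 ± 0.08776 gives (-0.084, 0.091).

(-0.084, 0.091)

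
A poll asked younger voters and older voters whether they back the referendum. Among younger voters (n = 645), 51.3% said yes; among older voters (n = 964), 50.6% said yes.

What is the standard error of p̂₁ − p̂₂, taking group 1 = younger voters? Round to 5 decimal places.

Each SE is √(p̂(1−p̂)/n): √(0.5130·0.4870/645) = 0.01968 and √(0.5060·0.4940/964) = 0.01610.
SE(p̂₁ − p̂₂) = √(SE₁² + SE₂²) = √(0.0003873024 + 0.00025921) = 0.02543, since the two samples are independent.

0.02543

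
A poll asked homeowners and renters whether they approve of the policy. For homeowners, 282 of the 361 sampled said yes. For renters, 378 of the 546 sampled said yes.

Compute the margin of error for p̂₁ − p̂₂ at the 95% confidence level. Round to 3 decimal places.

Sample proportions: 282/361 = 0.7812, 378/546 = 0.6923.
Each SE is √(p̂(1−p̂)/n): √(0.7812·0.2188/361) = 0.02176 and √(0.6923·0.3077/546) = 0.01975.
SE(p̂₁ − p̂₂) = √(SE₁² + SE₂²) = √(0.0004734976 + 0.0003900625) = 0.02939, since the two samples are independent.
At 95% confidence z* = 1.960; margin = 1.960 × 0.02939 = 0.05760.

0.058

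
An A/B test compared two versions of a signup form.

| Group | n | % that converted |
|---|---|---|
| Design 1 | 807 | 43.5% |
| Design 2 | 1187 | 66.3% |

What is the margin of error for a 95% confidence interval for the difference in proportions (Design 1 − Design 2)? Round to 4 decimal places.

Each SE is √(p̂(1−p̂)/n): √(0.4350·0.5650/807) = 0.01745 and √(0.6630·0.3370/1187) = 0.01372.
SE(p̂₁ − p̂₂) = √(SE₁² + SE₂²) = √(0.0003045025 + 0.0001882384) = 0.02220, since the two samples are independent.
At 95% confidence z* = 1.960; margin = 1.960 × 0.02220 = 0.04351.

0.0435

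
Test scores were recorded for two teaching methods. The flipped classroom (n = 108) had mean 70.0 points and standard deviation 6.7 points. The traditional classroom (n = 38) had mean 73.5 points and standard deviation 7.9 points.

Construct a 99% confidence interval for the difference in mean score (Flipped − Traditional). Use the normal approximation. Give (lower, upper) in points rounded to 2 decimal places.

(-7.20, 0.20)

Per-group SEs: s₁/√n₁ = 6.7/√108 = 0.6447, s₂/√n₂ = 7.9/√38 = 1.2815.
Unpooled SE of the difference: √(0.41563809 + 1.64224225) = 1.4345.
Margin of error = z* · SE = 2.576 × 1.4345 = 3.6953.
x̄₁ − x̄₂ = 70.0 − 73.5 = -3.5000.
CI: -3.5000 ± 3.6953 = (-7.20, 0.20).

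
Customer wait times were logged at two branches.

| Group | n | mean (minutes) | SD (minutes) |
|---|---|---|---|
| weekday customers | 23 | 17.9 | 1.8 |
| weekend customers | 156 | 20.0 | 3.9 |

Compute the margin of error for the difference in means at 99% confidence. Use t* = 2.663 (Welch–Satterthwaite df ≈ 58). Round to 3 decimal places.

1.300

Standard errors of each mean: 1.8/√23 = 0.3753 and 3.9/√156 = 0.3122.
SE(x̄₁ − x̄₂) = √(0.3753² + 0.3122²) = 0.4882 for independent samples with unequal variances.
With t* = 2.663, the margin is 2.663 × 0.4882 = 1.3001.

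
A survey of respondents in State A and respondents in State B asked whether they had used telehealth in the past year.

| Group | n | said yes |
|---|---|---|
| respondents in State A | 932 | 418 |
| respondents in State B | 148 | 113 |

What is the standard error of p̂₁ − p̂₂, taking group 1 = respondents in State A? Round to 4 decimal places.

p̂₁ = 418/932 = 0.4485 and p̂₂ = 113/148 = 0.7635.
SE₁ = √(p̂₁(1−p̂₁)/n₁) = √(0.4485·0.5515/932) = 0.01629; SE₂ = √(0.7635·0.2365/148) = 0.03493.
Independent samples: SE of the difference = √(SE₁² + SE₂²) = √(0.0002653641 + 0.0012201049) = 0.03854.

0.0385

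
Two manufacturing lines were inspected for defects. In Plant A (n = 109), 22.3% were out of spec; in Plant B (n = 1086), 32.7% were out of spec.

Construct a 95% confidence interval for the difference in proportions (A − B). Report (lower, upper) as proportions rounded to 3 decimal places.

The two standard errors are √(0.2230×0.7770/109) = 0.03987 and √(0.3270×0.6730/1086) = 0.01424.
Because the samples are independent, SE_diff = √(0.03987² + 0.01424²) = 0.04234.
Using z* = 1.960 for 95%, ME = 1.960 × 0.04234 = 0.08299.
p̂₁ − p̂₂ = -0.1040; interval -0.1040 ± 0.08299 gives (-0.187, -0.021).

(-0.187, -0.021)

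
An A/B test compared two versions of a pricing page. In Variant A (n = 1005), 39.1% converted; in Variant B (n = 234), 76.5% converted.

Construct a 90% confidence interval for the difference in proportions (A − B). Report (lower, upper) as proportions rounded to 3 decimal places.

(-0.426, -0.322)

Each SE is √(p̂(1−p̂)/n): √(0.3910·0.6090/1005) = 0.01539 and √(0.7650·0.2350/234) = 0.02772.
SE(p̂₁ − p̂₂) = √(SE₁² + SE₂²) = √(0.0002368521 + 0.0007683984) = 0.03171, since the two samples are independent.
At 90% confidence z* = 1.645; margin = 1.645 × 0.03171 = 0.05216.
The difference is 0.3910 − 0.7650 = -0.3740, so the interval is -0.3740 ± 0.05216 = (-0.426, -0.322).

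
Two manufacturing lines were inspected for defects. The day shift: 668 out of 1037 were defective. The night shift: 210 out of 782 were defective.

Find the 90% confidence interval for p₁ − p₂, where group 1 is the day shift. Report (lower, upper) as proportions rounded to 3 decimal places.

First, p̂₁ = 668/1037 = 0.6442; p̂₂ = 210/782 = 0.2685.
The two standard errors are √(0.6442×0.3558/1037) = 0.01487 and √(0.2685×0.7315/782) = 0.01585.
Because the samples are independent, SE_diff = √(0.01487² + 0.01585²) = 0.02173.
Using z* = 1.645 for 90%, ME = 1.645 × 0.02173 = 0.03575.
p̂₁ − p̂₂ = 0.3757; interval 0.3757 ± 0.03575 gives (0.340, 0.411).

(0.340, 0.411)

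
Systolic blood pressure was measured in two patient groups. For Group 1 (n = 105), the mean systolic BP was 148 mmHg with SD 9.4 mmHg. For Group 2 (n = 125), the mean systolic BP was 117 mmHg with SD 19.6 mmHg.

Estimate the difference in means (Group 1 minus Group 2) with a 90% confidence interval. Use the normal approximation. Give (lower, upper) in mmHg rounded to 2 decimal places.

Per-group SEs: s₁/√n₁ = 9.4/√105 = 0.9173, s₂/√n₂ = 19.6/√125 = 1.7531.
Unpooled SE of the difference: √(0.84143929 + 3.07335961) = 1.9786.
Margin of error = z* · SE = 1.645 × 1.9786 = 3.2548.
x̄₁ − x̄₂ = 148 − 117 = 31.0000.
CI: 31.0000 ± 3.2548 = (27.75, 34.25).

(27.75, 34.25)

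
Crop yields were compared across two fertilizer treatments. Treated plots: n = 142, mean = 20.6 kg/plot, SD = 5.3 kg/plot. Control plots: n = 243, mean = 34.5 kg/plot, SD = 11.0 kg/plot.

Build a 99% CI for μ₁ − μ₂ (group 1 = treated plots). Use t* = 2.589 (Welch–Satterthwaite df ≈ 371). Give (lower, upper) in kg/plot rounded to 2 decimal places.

(-16.06, -11.74)

Standard errors of each mean: 5.3/√142 = 0.4448 and 11.0/√243 = 0.7057.
SE(x̄₁ − x̄₂) = √(0.4448² + 0.7057²) = 0.8342 for independent samples with unequal variances.
With t* = 2.589, the margin is 2.589 × 0.8342 = 2.1597.
x̄₁ − x̄₂ = 20.6 − 34.5 = -13.9000; the interval is -13.9000 ± 2.1597 = (-16.06, -11.74).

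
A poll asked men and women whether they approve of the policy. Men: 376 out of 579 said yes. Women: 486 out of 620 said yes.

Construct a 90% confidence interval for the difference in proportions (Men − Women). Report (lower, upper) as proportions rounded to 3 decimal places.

First, p̂₁ = 376/579 = 0.6494; p̂₂ = 486/620 = 0.7839.
The two standard errors are √(0.6494×0.3506/579) = 0.01983 and √(0.7839×0.2161/620) = 0.01653.
Because the samples are independent, SE_diff = √(0.01983² + 0.01653²) = 0.02582.
Using z* = 1.645 for 90%, ME = 1.645 × 0.02582 = 0.04247.
p̂₁ − p̂₂ = -0.1345; interval -0.1345 ± 0.04247 gives (-0.177, -0.092).

(-0.177, -0.092)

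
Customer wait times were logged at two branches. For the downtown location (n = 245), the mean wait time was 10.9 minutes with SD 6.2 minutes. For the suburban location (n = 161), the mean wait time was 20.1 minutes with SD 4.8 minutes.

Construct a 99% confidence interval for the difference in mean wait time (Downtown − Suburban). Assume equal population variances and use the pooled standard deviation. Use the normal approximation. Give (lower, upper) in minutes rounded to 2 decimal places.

Pooled variance s_p² = [244·6.2² + 160·4.8²] / (245+161−2) = 32.3410, so s_p = 5.6869.
SE_diff = s_p·√(1/n₁ + 1/n₂) = 5.6869·√(1/245 + 1/161) = 0.5770.
z* = 2.576; margin = 2.576 × 0.5770 = 1.4864.
Difference = 10.9 − 20.1 = -9.2000.
-9.2000 ± 1.4864 → (-10.69, -7.71).

(-10.69, -7.71)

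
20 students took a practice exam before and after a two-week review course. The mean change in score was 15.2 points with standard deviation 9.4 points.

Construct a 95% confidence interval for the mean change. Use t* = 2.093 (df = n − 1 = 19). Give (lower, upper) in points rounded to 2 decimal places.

Paired design: SE = s_d/√n = 9.4/√20 = 2.1019.
t* = 2.093; margin of error = 2.093 × 2.1019 = 4.3993.
15.2 ± 4.3993 → (10.80, 19.60).

(10.80, 19.60)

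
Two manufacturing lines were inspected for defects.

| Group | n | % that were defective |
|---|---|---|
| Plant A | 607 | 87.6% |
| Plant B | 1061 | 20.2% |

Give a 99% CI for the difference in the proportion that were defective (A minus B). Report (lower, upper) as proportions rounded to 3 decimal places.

The two standard errors are √(0.8760×0.1240/607) = 0.01338 and √(0.2020×0.7980/1061) = 0.01233.
Because the samples are independent, SE_diff = √(0.01338² + 0.01233²) = 0.01819.
Using z* = 2.576 for 99%, ME = 2.576 × 0.01819 = 0.04686.
p̂₁ − p̂₂ = 0.6740; interval 0.6740 ± 0.04686 gives (0.627, 0.721).

(0.627, 0.721)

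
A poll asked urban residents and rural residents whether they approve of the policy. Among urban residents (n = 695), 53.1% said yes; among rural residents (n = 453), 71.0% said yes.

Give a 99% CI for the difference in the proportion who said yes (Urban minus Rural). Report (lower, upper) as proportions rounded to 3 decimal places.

(-0.252, -0.106)

Each SE is √(p̂(1−p̂)/n): √(0.5310·0.4690/695) = 0.01893 and √(0.7100·0.2900/453) = 0.02132.
SE(p̂₁ − p̂₂) = √(SE₁² + SE₂²) = √(0.0003583449 + 0.0004545424) = 0.02851, since the two samples are independent.
At 99% confidence z* = 2.576; margin = 2.576 × 0.02851 = 0.07344.
The difference is 0.5310 − 0.7100 = -0.1790, so the interval is -0.1790 ± 0.07344 = (-0.252, -0.106).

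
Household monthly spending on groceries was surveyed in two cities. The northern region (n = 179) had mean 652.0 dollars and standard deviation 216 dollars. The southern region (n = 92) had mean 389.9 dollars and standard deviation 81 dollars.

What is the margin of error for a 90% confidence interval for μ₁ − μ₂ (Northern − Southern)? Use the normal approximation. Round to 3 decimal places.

29.972

Standard errors of each mean: 216/√179 = 16.1446 and 81/√92 = 8.4448.
SE(x̄₁ − x̄₂) = √(16.1446² + 8.4448²) = 18.2198 for independent samples with unequal variances.
With z* = 1.645, the margin is 1.645 × 18.2198 = 29.9716.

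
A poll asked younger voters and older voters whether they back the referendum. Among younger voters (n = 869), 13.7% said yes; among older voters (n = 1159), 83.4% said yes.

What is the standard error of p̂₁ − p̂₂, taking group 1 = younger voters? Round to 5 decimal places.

The two standard errors are √(0.1370×0.8630/869) = 0.01166 and √(0.8340×0.1660/1159) = 0.01093.
Because the samples are independent, SE_diff = √(0.01166² + 0.01093²) = 0.01598.

0.01598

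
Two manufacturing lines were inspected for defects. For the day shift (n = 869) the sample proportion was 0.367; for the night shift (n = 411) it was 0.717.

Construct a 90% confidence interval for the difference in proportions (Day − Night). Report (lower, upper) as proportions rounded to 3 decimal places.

(-0.395, -0.305)

SE₁ = √(p̂₁(1−p̂₁)/n₁) = √(0.3670·0.6330/869) = 0.01635; SE₂ = √(0.7170·0.2830/411) = 0.02222.
Independent samples: SE of the difference = √(SE₁² + SE₂²) = √(0.0002673225 + 0.0004937284) = 0.02759.
z* for 90% confidence is 1.645, so the margin of error is 1.645 × 0.02759 = 0.04539.
Point estimate p̂₁ − p̂₂ = 0.3670 − 0.7170 = -0.3500.
-0.3500 ± 0.04539 → (-0.395, -0.305).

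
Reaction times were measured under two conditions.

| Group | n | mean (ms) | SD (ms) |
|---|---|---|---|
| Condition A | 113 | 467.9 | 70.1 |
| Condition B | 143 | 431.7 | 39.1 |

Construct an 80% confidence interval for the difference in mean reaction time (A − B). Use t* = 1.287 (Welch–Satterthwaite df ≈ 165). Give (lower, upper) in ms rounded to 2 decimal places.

SE₁ = s₁/√n₁ = 70.1/√113 = 6.5945; SE₂ = 39.1/√143 = 3.2697.
Independent samples, unequal variances: SE_diff = √(SE₁² + SE₂²) = √(43.48743025 + 10.69093809) = 7.3606.
t* = 1.287, so margin of error = 1.287 × 7.3606 = 9.4731.
Difference in means = 467.9 − 431.7 = 36.2000.
36.2000 ± 9.4731 → (26.73, 45.67).

(26.73, 45.67)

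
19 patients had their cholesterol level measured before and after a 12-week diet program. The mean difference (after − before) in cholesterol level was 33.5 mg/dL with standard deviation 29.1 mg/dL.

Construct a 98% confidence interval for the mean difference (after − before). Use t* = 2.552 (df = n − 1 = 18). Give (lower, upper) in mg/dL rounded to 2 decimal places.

Paired design: SE = s_d/√n = 29.1/√19 = 6.6760.
t* = 2.552; margin of error = 2.552 × 6.6760 = 17.0372.
33.5 ± 17.0372 → (16.46, 50.54).

(16.46, 50.54)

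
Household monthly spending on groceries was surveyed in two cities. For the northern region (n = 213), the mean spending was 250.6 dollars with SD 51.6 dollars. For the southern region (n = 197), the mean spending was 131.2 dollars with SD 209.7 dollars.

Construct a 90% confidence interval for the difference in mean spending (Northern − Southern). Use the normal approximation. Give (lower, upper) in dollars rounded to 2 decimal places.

(94.14, 144.66)

Standard errors of each mean: 51.6/√213 = 3.5356 and 209.7/√197 = 14.9405.
SE(x̄₁ − x̄₂) = √(3.5356² + 14.9405²) = 15.3531 for independent samples with unequal variances.
With z* = 1.645, the margin is 1.645 × 15.3531 = 25.2558.
x̄₁ − x̄₂ = 250.6 − 131.2 = 119.4000; the interval is 119.4000 ± 25.2558 = (94.14, 144.66).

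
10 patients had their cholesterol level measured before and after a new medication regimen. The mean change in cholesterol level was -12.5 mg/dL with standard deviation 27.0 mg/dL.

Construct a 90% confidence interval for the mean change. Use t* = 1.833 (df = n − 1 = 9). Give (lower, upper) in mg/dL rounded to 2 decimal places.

(-28.15, 3.15)

This is a matched-pairs design, so SE = s_d/√n = 27.0/√10 = 8.5381.
Margin = 1.833 × 8.5381 = 15.6503; the interval is -12.5 ± 15.6503 = (-28.15, 3.15).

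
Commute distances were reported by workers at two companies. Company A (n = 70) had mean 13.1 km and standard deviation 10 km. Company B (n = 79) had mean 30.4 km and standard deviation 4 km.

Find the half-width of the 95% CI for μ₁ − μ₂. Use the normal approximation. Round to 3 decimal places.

SE₁ = s₁/√n₁ = 10/√70 = 1.1952; SE₂ = 4/√79 = 0.4500.
Independent samples, unequal variances: SE_diff = √(SE₁² + SE₂²) = √(1.42850304 + 0.2025) = 1.2771.
z* = 1.960, so margin of error = 1.960 × 1.2771 = 2.5031.

2.503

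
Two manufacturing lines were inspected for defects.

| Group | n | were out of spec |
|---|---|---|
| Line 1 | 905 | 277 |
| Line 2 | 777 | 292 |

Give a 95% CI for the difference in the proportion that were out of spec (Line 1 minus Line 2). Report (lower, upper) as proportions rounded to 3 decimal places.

(-0.115, -0.024)

p̂₁ = 277/905 = 0.3061 and p̂₂ = 292/777 = 0.3758.
SE₁ = √(p̂₁(1−p̂₁)/n₁) = √(0.3061·0.6939/905) = 0.01532; SE₂ = √(0.3758·0.6242/777) = 0.01738.
Independent samples: SE of the difference = √(SE₁² + SE₂²) = √(0.0002347024 + 0.0003020644) = 0.02317.
z* for 95% confidence is 1.960, so the margin of error is 1.960 × 0.02317 = 0.04541.
Point estimate p̂₁ − p̂₂ = 0.3061 − 0.3758 = -0.0697.
-0.0697 ± 0.04541 → (-0.115, -0.024).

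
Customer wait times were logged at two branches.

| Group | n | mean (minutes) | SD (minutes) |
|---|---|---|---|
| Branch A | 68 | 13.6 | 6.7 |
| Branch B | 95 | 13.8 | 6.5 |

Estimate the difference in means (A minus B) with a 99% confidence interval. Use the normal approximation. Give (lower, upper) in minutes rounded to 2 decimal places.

Per-group SEs: s₁/√n₁ = 6.7/√68 = 0.8125, s₂/√n₂ = 6.5/√95 = 0.6669.
Unpooled SE of the difference: √(0.66015625 + 0.44475561) = 1.0511.
Margin of error = z* · SE = 2.576 × 1.0511 = 2.7076.
x̄₁ − x̄₂ = 13.6 − 13.8 = -0.2000.
CI: -0.2000 ± 2.7076 = (-2.91, 2.51).

(-2.91, 2.51)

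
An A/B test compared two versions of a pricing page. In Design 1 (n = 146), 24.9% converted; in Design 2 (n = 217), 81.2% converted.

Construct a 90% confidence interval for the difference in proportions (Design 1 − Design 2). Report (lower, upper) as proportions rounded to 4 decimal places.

The two standard errors are √(0.2490×0.7510/146) = 0.03579 and √(0.8120×0.1880/217) = 0.02652.
Because the samples are independent, SE_diff = √(0.03579² + 0.02652²) = 0.04454.
Using z* = 1.645 for 90%, ME = 1.645 × 0.04454 = 0.07327.
p̂₁ − p̂₂ = -0.5630; interval -0.5630 ± 0.07327 gives (-0.6363, -0.4897).

(-0.6363, -0.4897)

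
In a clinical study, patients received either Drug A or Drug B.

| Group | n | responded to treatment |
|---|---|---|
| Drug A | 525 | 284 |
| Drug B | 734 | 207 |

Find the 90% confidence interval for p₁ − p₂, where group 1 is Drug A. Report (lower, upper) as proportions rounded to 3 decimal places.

(0.214, 0.304)

p̂₁ = 284/525 = 0.5410 and p̂₂ = 207/734 = 0.2820.
SE₁ = √(p̂₁(1−p̂₁)/n₁) = √(0.5410·0.4590/525) = 0.02175; SE₂ = √(0.2820·0.7180/734) = 0.01661.
Independent samples: SE of the difference = √(SE₁² + SE₂²) = √(0.0004730625 + 0.0002758921) = 0.02737.
z* for 90% confidence is 1.645, so the margin of error is 1.645 × 0.02737 = 0.04502.
Point estimate p̂₁ − p̂₂ = 0.5410 − 0.2820 = 0.2590.
0.2590 ± 0.04502 → (0.214, 0.304).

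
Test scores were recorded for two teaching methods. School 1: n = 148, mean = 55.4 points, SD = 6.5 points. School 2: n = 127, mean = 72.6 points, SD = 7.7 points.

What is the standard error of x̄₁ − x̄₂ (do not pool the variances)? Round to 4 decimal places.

0.8674

Standard errors of each mean: 6.5/√148 = 0.5343 and 7.7/√127 = 0.6833.
SE(x̄₁ − x̄₂) = √(0.5343² + 0.6833²) = 0.8674 for independent samples with unequal variances.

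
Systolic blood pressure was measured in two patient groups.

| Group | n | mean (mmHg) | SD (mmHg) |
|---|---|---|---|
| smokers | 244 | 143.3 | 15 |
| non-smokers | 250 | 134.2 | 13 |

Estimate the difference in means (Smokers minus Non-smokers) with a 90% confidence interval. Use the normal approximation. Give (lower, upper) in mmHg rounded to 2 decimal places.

(7.02, 11.18)

SE₁ = s₁/√n₁ = 15/√244 = 0.9603; SE₂ = 13/√250 = 0.8222.
Independent samples, unequal variances: SE_diff = √(SE₁² + SE₂²) = √(0.92217609 + 0.67601284) = 1.2642.
z* = 1.645, so margin of error = 1.645 × 1.2642 = 2.0796.
Difference in means = 143.3 − 134.2 = 9.1000.
9.1000 ± 2.0796 → (7.02, 11.18).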